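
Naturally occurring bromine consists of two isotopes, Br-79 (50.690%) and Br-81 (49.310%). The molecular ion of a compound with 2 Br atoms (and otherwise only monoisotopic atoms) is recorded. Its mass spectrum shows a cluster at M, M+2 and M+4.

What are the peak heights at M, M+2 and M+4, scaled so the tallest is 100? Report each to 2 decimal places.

51.40 : 100.00 : 48.64

Expanding (0.50690 + 0.49310)^2:
P(M) = 0.50690^2 = 0.256948
P(M+2) = 2 × 0.50690^1 × 0.49310^1 = 0.499905
P(M+4) = 0.49310^2 = 0.243148
The M+2 peak is largest (0.499905); scaling to 100 gives 51.40 : 100.00 : 48.64.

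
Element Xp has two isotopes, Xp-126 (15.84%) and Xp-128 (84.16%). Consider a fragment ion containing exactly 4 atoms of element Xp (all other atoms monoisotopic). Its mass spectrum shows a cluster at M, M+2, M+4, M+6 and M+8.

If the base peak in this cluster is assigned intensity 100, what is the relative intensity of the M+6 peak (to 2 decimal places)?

Term probabilities: M 0.0006, M+2 0.0134, M+4 0.1066, M+6 0.3777, M+8 0.5017. Base peak = M+8.
P(M+8) = C(4,4) × 0.1584^0 × 0.8416^4 = 1 × 1.0000 × 0.50167552 = 0.501676 (base)
P(M+6) = C(4,3) × 0.1584^1 × 0.8416^3 = 4 × 0.1584 × 0.59609734 = 0.377687
Relative intensity = 0.377687 / 0.501676 × 100 = 75.29

75.29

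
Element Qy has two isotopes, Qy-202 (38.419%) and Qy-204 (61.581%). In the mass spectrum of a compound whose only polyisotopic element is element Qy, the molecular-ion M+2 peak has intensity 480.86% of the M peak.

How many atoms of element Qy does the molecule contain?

With n Qy atoms, P(M+2)/P(M) = C(n,1)·p^(n−1)q / p^n = n·q/p = n · 0.61581/0.38419.
n = 4.8086 × 0.38419/0.61581 = 3.00 ≈ 3

3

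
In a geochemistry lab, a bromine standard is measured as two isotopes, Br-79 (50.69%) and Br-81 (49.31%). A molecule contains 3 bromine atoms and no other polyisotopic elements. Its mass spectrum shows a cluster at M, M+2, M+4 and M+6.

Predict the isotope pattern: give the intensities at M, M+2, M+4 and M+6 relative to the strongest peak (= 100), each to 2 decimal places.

34.27 : 100.00 : 97.28 : 31.54

Expanding (0.5069 + 0.4931)^3:
P(M) = 0.5069^3 = 0.130247
P(M+2) = 3 × 0.5069^2 × 0.4931^1 = 0.380103
P(M+4) = 3 × 0.5069^1 × 0.4931^2 = 0.369755
P(M+6) = 0.4931^3 = 0.119896
The M+2 peak is largest (0.380103); scaling to 100 gives 34.27 : 100.00 : 97.28 : 31.54.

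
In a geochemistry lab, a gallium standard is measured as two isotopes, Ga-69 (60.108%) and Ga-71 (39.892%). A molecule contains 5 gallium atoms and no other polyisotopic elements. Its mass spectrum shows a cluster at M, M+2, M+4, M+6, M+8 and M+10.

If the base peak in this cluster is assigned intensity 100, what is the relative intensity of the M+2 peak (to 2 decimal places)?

75.34

Term probabilities: M 0.0785, M+2 0.2604, M+4 0.3456, M+6 0.2294, M+8 0.0761, M+10 0.0101. Base peak = M+4.
P(M+4) = C(5,2) × 0.60108^3 × 0.39892^2 = 10 × 0.2171685 × 0.15913717 = 0.345596 (base)
P(M+2) = C(5,1) × 0.60108^4 × 0.39892^1 = 5 × 0.13053564 × 0.39892 = 0.260366
Relative intensity = 0.260366 / 0.345596 × 100 = 75.34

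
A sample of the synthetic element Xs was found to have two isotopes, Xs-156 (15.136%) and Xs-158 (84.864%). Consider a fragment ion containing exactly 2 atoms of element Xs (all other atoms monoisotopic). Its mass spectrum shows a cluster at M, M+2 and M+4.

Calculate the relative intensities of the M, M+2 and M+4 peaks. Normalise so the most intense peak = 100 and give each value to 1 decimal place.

3.2 : 35.7 : 100.0

Expanding (0.15136 + 0.84864)^2:
P(M) = 0.15136^2 = 0.022910
P(M+2) = 2 × 0.15136^1 × 0.84864^1 = 0.256900
P(M+4) = 0.84864^2 = 0.720190
The M+4 peak is largest (0.720190); scaling to 100 gives 3.2 : 35.7 : 100.0.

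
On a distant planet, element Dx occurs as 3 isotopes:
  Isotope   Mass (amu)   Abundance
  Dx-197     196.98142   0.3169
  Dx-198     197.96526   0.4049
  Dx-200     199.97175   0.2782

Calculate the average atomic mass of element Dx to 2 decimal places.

Ar = Σ fᵢ·mᵢ = 0.3169 × 196.98142 + 0.4049 × 197.96526 + 0.2782 × 199.97175
= 62.423412 + 80.156134 + 55.632141 = 198.211687 amu

198.21 amu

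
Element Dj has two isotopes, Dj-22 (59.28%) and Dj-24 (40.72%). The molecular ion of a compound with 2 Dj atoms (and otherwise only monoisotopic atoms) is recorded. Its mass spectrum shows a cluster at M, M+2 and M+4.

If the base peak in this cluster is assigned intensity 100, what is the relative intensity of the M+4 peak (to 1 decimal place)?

Binomial terms of (0.5928 + 0.4072)^2: M 0.3514, M+2 0.4828, M+4 0.1658 → M+2 is the base peak.
P(M+2) = C(2,1) × 0.5928^1 × 0.4072^1 = 2 × 0.5928 × 0.4072 = 0.482776 (base)
P(M+4) = C(2,2) × 0.5928^0 × 0.4072^2 = 1 × 1.0000 × 0.16581184 = 0.165812
Relative intensity = 0.165812 / 0.482776 × 100 = 34.3

34.3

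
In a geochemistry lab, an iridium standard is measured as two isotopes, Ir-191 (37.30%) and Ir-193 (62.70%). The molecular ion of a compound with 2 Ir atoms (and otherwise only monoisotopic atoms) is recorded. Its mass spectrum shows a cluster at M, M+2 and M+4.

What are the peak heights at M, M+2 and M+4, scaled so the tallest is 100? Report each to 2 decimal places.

Expanding (0.3730 + 0.6270)^2:
P(M) = 0.3730^2 = 0.139129
P(M+2) = 2 × 0.3730^1 × 0.6270^1 = 0.467742
P(M+4) = 0.6270^2 = 0.393129
The M+2 peak is largest (0.467742); scaling to 100 gives 29.74 : 100.00 : 84.05.

29.74 : 100.00 : 84.05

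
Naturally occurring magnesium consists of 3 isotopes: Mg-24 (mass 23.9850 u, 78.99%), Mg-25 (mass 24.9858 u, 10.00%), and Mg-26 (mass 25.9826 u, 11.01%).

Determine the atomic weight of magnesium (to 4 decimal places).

Weight each isotope mass by its fractional abundance: 0.7899 × 23.9850 + 0.1000 × 24.9858 + 0.1101 × 25.9826
= 18.94575 + 2.49858 + 2.86068 = 24.30501 u

24.3050 u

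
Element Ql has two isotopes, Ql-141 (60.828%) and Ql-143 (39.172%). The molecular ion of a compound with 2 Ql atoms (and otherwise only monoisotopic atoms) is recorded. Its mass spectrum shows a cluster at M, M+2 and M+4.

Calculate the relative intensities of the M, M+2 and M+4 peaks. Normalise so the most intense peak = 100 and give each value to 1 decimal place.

Expanding (0.60828 + 0.39172)^2:
P(M) = 0.60828^2 = 0.370005
P(M+2) = 2 × 0.60828^1 × 0.39172^1 = 0.476551
P(M+4) = 0.39172^2 = 0.153445
The M+2 peak is largest (0.476551); scaling to 100 gives 77.6 : 100.0 : 32.2.

77.6 : 100.0 : 32.2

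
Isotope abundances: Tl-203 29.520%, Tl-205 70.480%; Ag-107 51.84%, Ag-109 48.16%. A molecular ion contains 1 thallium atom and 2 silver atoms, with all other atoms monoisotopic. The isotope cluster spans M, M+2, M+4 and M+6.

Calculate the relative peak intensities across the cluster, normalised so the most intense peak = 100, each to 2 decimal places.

18.87 : 80.12 : 100.00 : 38.89

Thallium pattern (n=1): 0.2952 : 0.7048
Silver pattern (n=2): 0.26873856 : 0.49932288 : 0.23193856
Convolve the two distributions (both contribute in 2-u steps):
  M: 0.2952×0.26873856 = 0.079332
  M+2: 0.2952×0.49932288 + 0.7048×0.26873856 = 0.336807
  M+4: 0.2952×0.23193856 + 0.7048×0.49932288 = 0.420391
  M+6: 0.7048×0.23193856 = 0.163470
Scale to base peak (0.420391) = 100: 18.87 : 80.12 : 100.00 : 38.89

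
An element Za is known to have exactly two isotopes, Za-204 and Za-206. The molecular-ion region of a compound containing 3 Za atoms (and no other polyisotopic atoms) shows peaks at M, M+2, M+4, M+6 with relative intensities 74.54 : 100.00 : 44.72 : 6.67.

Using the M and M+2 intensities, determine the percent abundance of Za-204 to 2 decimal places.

69.10%

Write p for the Za-204 fraction. I(M+2)/I(M) = [C(3,1)·p^2·(1−p)] / p^3 = 3·(1−p)/p = 100.00/74.54 = 1.3416
(1−p)/p = 1.3416/3 = 0.4472  ⇒  p = 1/(1 + 0.4472) = 0.6910
Za-204: 69.10%, Za-206: 30.90%.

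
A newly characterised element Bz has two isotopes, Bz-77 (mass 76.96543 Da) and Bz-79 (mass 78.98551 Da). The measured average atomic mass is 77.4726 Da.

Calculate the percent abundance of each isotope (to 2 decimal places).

Writing the weighted mean with unknown fraction x of Bz-77:
76.96543·x + 78.98551·(1 − x) = 77.4726
(76.96543 − 78.98551)·x = 77.4726 − 78.98551
x = -1.51291 / -2.02008 = 0.74894 → 74.89% Bz-77, 25.11% Bz-79.

Bz-77: 74.89%, Bz-79: 25.11%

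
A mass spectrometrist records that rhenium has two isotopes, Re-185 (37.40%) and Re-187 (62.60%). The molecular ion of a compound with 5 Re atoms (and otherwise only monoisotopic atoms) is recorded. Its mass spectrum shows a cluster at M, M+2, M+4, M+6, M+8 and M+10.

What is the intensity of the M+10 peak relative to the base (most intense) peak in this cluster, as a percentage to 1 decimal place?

Term probabilities: M 0.0073, M+2 0.0612, M+4 0.2050, M+6 0.3431, M+8 0.2872, M+10 0.0961. Base peak = M+6.
P(M+6) = C(5,3) × 0.3740^2 × 0.6260^3 = 10 × 0.139876 × 0.24531438 = 0.343136 (base)
P(M+10) = C(5,5) × 0.3740^0 × 0.6260^5 = 1 × 1.0000 × 0.09613282 = 0.096133
Relative intensity = 0.096133 / 0.343136 × 100 = 28.0

28.0%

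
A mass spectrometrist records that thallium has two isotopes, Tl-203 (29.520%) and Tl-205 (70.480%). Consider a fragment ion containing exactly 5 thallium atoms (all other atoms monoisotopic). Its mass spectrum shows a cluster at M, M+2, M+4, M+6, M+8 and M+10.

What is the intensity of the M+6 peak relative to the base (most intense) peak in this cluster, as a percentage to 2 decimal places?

Term probabilities: M 0.0022, M+2 0.0268, M+4 0.1278, M+6 0.3051, M+8 0.3642, M+10 0.1739. Base peak = M+8.
P(M+8) = C(5,4) × 0.29520^1 × 0.70480^4 = 5 × 0.2952 × 0.24675365 = 0.364208 (base)
P(M+6) = C(5,3) × 0.29520^2 × 0.70480^3 = 10 × 0.08714304 × 0.35010449 = 0.305092
Relative intensity = 0.305092 / 0.364208 × 100 = 83.77

83.77%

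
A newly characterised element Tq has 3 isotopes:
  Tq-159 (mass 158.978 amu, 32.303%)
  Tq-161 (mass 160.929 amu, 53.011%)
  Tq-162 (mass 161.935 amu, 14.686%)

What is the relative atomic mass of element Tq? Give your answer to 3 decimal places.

160.447 amu

Ar = Σ fᵢ·mᵢ = 0.32303 × 158.978 + 0.53011 × 160.929 + 0.14686 × 161.935
= 51.3547 + 85.3101 + 23.7818 = 160.4466 amu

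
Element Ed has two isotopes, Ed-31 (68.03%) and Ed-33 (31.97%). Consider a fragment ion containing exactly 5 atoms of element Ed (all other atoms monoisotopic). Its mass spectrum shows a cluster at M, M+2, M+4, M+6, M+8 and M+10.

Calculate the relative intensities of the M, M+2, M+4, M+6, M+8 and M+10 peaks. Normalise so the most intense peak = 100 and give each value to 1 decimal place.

42.6 : 100.0 : 94.0 : 44.2 : 10.4 : 1.0

Each Ed atom is independently Ed-31 (p = 0.6803) or Ed-33 (q = 0.3197); the cluster is the binomial expansion (p + q)^5.
P(M) = 0.6803^5 = 0.145714
P(M+2) = 5 × 0.6803^4 × 0.3197^1 = 0.342385
P(M+4) = 10 × 0.6803^3 × 0.3197^2 = 0.321800
P(M+6) = 10 × 0.6803^2 × 0.3197^3 = 0.151227
P(M+8) = 5 × 0.6803^1 × 0.3197^4 = 0.035534
P(M+10) = 0.3197^5 = 0.003340
The M+2 peak is largest (0.342385); scaling to 100 gives 42.6 : 100.0 : 94.0 : 44.2 : 10.4 : 1.0.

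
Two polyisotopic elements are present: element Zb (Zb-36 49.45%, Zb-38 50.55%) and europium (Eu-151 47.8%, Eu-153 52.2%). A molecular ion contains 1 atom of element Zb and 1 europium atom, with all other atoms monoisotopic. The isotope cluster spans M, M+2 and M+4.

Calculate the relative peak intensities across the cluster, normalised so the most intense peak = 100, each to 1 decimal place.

Element Zb pattern (n=1): 0.4945 : 0.5055
Europium pattern (n=1): 0.4780 : 0.5220
Convolve the two distributions (both contribute in 2-u steps):
  M: 0.4945×0.4780 = 0.236371
  M+2: 0.4945×0.5220 + 0.5055×0.4780 = 0.499758
  M+4: 0.5055×0.5220 = 0.263871
Scale to base peak (0.499758) = 100: 47.3 : 100.0 : 52.8

47.3 : 100.0 : 52.8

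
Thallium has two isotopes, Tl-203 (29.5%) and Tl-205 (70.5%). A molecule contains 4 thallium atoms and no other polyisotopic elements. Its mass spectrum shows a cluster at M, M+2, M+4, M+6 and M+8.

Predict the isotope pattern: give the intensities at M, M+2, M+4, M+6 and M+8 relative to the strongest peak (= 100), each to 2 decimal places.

1.83 : 17.51 : 62.77 : 100.00 : 59.75

The 4 Tl atoms are independent, so intensities follow the terms of (0.295 + 0.705)^4.
P(M) = 0.295^4 = 0.007573
P(M+2) = 4 × 0.295^3 × 0.705^1 = 0.072396
P(M+4) = 6 × 0.295^2 × 0.705^2 = 0.259522
P(M+6) = 4 × 0.295^1 × 0.705^3 = 0.413475
P(M+8) = 0.705^4 = 0.247034
The M+6 peak is largest (0.413475); scaling to 100 gives 1.83 : 17.51 : 62.77 : 100.00 : 59.75.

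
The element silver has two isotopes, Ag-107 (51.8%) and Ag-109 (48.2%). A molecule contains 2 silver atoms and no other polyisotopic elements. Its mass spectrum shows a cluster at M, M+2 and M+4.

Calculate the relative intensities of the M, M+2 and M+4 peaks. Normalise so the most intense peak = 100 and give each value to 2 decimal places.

Each Ag atom is independently Ag-107 (p = 0.518) or Ag-109 (q = 0.482); the cluster is the binomial expansion (p + q)^2.
P(M) = 0.518^2 = 0.268324
P(M+2) = 2 × 0.518^1 × 0.482^1 = 0.499352
P(M+4) = 0.482^2 = 0.232324
The M+2 peak is largest (0.499352); scaling to 100 gives 53.73 : 100.00 : 46.53.

53.73 : 100.00 : 46.53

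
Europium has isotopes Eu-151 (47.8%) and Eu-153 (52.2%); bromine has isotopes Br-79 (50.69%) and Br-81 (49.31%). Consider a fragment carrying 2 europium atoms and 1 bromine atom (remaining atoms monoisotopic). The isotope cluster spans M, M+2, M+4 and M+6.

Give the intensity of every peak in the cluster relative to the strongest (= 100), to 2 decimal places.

30.15 : 95.17 : 100.00 : 34.97

Europium pattern (n=2): 0.228484 : 0.499032 : 0.272484
Bromine pattern (n=1): 0.5069 : 0.4931
Convolve the two distributions (both contribute in 2-u steps):
  M: 0.228484×0.5069 = 0.115819
  M+2: 0.228484×0.4931 + 0.499032×0.5069 = 0.365625
  M+4: 0.499032×0.4931 + 0.272484×0.5069 = 0.384195
  M+6: 0.272484×0.4931 = 0.134362
Scale to base peak (0.384195) = 100: 30.15 : 95.17 : 100.00 : 34.97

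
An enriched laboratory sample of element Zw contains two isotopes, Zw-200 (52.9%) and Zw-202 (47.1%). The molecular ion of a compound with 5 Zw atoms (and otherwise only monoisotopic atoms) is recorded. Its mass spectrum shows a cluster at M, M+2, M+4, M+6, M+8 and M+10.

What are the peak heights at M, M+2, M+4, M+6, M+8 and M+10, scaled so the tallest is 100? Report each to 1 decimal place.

Expanding (0.529 + 0.471)^5:
P(M) = 0.529^5 = 0.041427
P(M+2) = 5 × 0.529^4 × 0.471^1 = 0.184422
P(M+4) = 10 × 0.529^3 × 0.471^2 = 0.328404
P(M+6) = 10 × 0.529^2 × 0.471^3 = 0.292398
P(M+8) = 5 × 0.529^1 × 0.471^4 = 0.130170
P(M+10) = 0.471^5 = 0.023180
The M+4 peak is largest (0.328404); scaling to 100 gives 12.6 : 56.2 : 100.0 : 89.0 : 39.6 : 7.1.

12.6 : 56.2 : 100.0 : 89.0 : 39.6 : 7.1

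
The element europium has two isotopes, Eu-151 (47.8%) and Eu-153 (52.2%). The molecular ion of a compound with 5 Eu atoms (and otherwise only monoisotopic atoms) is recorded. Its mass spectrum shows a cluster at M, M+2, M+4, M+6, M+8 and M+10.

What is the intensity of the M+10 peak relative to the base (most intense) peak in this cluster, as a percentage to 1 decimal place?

11.9%

Binomial terms of (0.478 + 0.522)^5: M 0.0250, M+2 0.1363, M+4 0.2976, M+6 0.3250, M+8 0.1775, M+10 0.0388 → M+6 is the base peak.
P(M+6) = C(5,3) × 0.478^2 × 0.522^3 = 10 × 0.228484 × 0.14223665 = 0.324988 (base)
P(M+10) = C(5,5) × 0.478^0 × 0.522^5 = 1 × 1.0000 × 0.03875721 = 0.038757
Relative intensity = 0.038757 / 0.324988 × 100 = 11.9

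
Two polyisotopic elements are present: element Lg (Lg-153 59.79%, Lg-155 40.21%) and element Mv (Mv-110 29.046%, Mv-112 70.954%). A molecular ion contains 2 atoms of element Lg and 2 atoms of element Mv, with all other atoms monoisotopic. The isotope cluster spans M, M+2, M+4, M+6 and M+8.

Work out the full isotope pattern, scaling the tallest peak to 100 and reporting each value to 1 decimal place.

7.7 : 48.0 : 100.0 : 78.8 : 20.8

Element Lg pattern (n=2): 0.35748441 : 0.48083118 : 0.16168441
Element Mv pattern (n=2): 0.08436701 : 0.41218598 : 0.50344701
Convolve the two distributions (both contribute in 2-u steps):
  M: 0.35748441×0.08436701 = 0.030160
  M+2: 0.35748441×0.41218598 + 0.48083118×0.08436701 = 0.187916
  M+4: 0.35748441×0.50344701 + 0.48083118×0.41218598 + 0.16168441×0.08436701 = 0.391807
  M+6: 0.48083118×0.50344701 + 0.16168441×0.41218598 = 0.308717
  M+8: 0.16168441×0.50344701 = 0.081400
Scale to base peak (0.391807) = 100: 7.7 : 48.0 : 100.0 : 78.8 : 20.8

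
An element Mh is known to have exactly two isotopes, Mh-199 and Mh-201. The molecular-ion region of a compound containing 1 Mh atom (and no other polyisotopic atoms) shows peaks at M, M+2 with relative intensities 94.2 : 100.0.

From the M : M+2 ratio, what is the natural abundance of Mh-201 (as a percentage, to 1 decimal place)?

Write p for the Mh-199 fraction. I(M+2)/I(M) = [C(1,1)·p^0·(1−p)] / p^1 = 1·(1−p)/p = 100.0/94.2 = 1.0616
(1−p)/p = 1.0616/1 = 1.0616  ⇒  p = 1/(1 + 1.0616) = 0.4851
Mh-199: 48.5%, Mh-201: 51.5%.

51.5%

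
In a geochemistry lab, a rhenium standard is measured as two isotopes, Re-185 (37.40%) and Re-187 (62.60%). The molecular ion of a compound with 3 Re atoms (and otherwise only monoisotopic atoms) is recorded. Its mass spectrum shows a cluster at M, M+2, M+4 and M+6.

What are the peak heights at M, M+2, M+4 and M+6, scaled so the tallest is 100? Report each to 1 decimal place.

11.9 : 59.7 : 100.0 : 55.8

Expanding (0.3740 + 0.6260)^3:
P(M) = 0.3740^3 = 0.052314
P(M+2) = 3 × 0.3740^2 × 0.6260^1 = 0.262687
P(M+4) = 3 × 0.3740^1 × 0.6260^2 = 0.439685
P(M+6) = 0.6260^3 = 0.245314
The M+4 peak is largest (0.439685); scaling to 100 gives 11.9 : 59.7 : 100.0 : 55.8.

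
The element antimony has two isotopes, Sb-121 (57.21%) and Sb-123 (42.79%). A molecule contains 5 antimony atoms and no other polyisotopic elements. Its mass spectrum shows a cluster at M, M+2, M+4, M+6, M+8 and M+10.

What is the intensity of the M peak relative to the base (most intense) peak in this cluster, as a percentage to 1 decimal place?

17.9%

Binomial terms of (0.5721 + 0.4279)^5: M 0.0613, M+2 0.2292, M+4 0.3428, M+6 0.2564, M+8 0.0959, M+10 0.0143 → M+4 is the base peak.
P(M+4) = C(5,2) × 0.5721^3 × 0.4279^2 = 10 × 0.18724742 × 0.18309841 = 0.342847 (base)
P(M) = C(5,0) × 0.5721^5 × 0.4279^0 = 1 × 0.06128578 × 1.0000 = 0.061286
Relative intensity = 0.061286 / 0.342847 × 100 = 17.9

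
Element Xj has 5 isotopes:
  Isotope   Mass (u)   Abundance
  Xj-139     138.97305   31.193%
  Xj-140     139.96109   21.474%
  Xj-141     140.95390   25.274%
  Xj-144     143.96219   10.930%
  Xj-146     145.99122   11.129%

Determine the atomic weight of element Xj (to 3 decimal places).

141.012 u

Ar = Σ fᵢ·mᵢ = 0.31193 × 138.97305 + 0.21474 × 139.96109 + 0.25274 × 140.95390 + 0.10930 × 143.96219 + 0.11129 × 145.99122
= 43.349863 + 30.055244 + 35.624689 + 15.735067 + 16.247363 = 141.012226 u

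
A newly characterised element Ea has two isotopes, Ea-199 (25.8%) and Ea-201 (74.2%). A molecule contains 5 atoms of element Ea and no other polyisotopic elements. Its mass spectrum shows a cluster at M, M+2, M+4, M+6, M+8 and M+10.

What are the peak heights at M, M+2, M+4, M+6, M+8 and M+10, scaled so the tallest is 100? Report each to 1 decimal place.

0.3 : 4.2 : 24.2 : 69.5 : 100.0 : 57.5

Each Ea atom is independently Ea-199 (p = 0.258) or Ea-201 (q = 0.742); the cluster is the binomial expansion (p + q)^5.
P(M) = 0.258^5 = 0.001143
P(M+2) = 5 × 0.258^4 × 0.742^1 = 0.016438
P(M+4) = 10 × 0.258^3 × 0.742^2 = 0.094551
P(M+6) = 10 × 0.258^2 × 0.742^3 = 0.271926
P(M+8) = 5 × 0.258^1 × 0.742^4 = 0.391026
P(M+10) = 0.742^5 = 0.224916
The M+8 peak is largest (0.391026); scaling to 100 gives 0.3 : 4.2 : 24.2 : 69.5 : 100.0 : 57.5.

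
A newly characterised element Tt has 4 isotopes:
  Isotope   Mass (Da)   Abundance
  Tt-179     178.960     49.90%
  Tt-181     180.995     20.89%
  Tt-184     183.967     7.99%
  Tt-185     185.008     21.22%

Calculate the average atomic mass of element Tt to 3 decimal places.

Ar = Σ fᵢ·mᵢ = 0.4990 × 178.960 + 0.2089 × 180.995 + 0.0799 × 183.967 + 0.2122 × 185.008
= 89.3010 + 37.8099 + 14.6990 + 39.2587 = 181.0686 Da

181.069 Da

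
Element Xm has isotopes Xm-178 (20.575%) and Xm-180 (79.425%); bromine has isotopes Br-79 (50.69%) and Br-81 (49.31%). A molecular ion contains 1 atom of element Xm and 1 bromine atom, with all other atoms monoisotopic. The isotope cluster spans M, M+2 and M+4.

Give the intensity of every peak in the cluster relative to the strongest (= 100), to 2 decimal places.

20.69 : 100.00 : 77.70

Element Xm pattern (n=1): 0.20575 : 0.79425
Bromine pattern (n=1): 0.5069 : 0.4931
Convolve the two distributions (both contribute in 2-u steps):
  M: 0.20575×0.5069 = 0.104295
  M+2: 0.20575×0.4931 + 0.79425×0.5069 = 0.504061
  M+4: 0.79425×0.4931 = 0.391645
Scale to base peak (0.504061) = 100: 20.69 : 100.00 : 77.70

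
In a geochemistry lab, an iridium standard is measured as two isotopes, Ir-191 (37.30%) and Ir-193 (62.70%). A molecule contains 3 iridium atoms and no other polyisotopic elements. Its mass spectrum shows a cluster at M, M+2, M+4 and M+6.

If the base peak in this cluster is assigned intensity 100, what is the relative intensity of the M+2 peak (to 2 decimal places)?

59.49

Binomial terms of (0.3730 + 0.6270)^3: M 0.0519, M+2 0.2617, M+4 0.4399, M+6 0.2465 → M+4 is the base peak.
P(M+4) = C(3,2) × 0.3730^1 × 0.6270^2 = 3 × 0.3730 × 0.393129 = 0.439911 (base)
P(M+2) = C(3,1) × 0.3730^2 × 0.6270^1 = 3 × 0.139129 × 0.6270 = 0.261702
Relative intensity = 0.261702 / 0.439911 × 100 = 59.49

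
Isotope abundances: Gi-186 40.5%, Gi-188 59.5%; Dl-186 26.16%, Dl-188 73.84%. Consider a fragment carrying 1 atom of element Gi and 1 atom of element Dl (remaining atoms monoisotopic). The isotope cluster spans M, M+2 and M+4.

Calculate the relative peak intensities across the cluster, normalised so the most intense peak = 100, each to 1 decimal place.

Element Gi pattern (n=1): 0.4050 : 0.5950
Element Dl pattern (n=1): 0.2616 : 0.7384
Convolve the two distributions (both contribute in 2-u steps):
  M: 0.4050×0.2616 = 0.105948
  M+2: 0.4050×0.7384 + 0.5950×0.2616 = 0.454704
  M+4: 0.5950×0.7384 = 0.439348
Scale to base peak (0.454704) = 100: 23.3 : 100.0 : 96.6

23.3 : 100.0 : 96.6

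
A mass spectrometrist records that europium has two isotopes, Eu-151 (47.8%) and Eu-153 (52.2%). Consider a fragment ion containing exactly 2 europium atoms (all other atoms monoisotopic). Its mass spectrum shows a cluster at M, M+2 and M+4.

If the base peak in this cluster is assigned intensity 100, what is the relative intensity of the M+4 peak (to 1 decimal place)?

(0.478 + 0.522)^2 gives M 0.2285, M+2 0.4990, M+4 0.2725; the largest is M+2.
P(M+2) = C(2,1) × 0.478^1 × 0.522^1 = 2 × 0.4780 × 0.5220 = 0.499032 (base)
P(M+4) = C(2,2) × 0.478^0 × 0.522^2 = 1 × 1.0000 × 0.272484 = 0.272484
Relative intensity = 0.272484 / 0.499032 × 100 = 54.6

54.6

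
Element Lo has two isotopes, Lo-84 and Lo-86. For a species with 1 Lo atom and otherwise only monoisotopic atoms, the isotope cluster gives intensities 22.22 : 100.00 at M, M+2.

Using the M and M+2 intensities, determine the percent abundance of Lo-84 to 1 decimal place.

18.2%

Let p = fractional abundance of Lo-84. I(M+2)/I(M) = [C(1,1)·p^0·(1−p)] / p^1 = 1·(1−p)/p = 100.00/22.22 = 4.5005
(1−p)/p = 4.5005/1 = 4.5005  ⇒  p = 1/(1 + 4.5005) = 0.1818
Lo-84: 18.2%, Lo-86: 81.8%.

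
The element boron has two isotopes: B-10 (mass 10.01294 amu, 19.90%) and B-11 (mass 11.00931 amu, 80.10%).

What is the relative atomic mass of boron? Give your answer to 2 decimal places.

10.81 amu

Ar = Σ fᵢ·mᵢ = 0.1990 × 10.01294 + 0.8010 × 11.00931
= 1.992575 + 8.818457 = 10.811032 amu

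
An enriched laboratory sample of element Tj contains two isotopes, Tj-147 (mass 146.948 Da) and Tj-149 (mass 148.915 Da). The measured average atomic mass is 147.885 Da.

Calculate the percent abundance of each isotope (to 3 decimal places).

With x = fraction of Tj-147 (so Tj-149 is 1 − x):
146.948·x + 148.915·(1 − x) = 147.885
(146.948 − 148.915)·x = 147.885 − 148.915
x = -1.030 / -1.967 = 0.52364 → 52.364% Tj-147, 47.636% Tj-149.

Tj-147: 52.364%, Tj-149: 47.636%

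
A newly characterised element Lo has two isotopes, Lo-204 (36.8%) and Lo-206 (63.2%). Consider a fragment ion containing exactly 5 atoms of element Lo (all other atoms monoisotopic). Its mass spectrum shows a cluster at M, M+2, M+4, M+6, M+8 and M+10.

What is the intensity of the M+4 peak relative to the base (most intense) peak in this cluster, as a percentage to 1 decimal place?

Term probabilities: M 0.0067, M+2 0.0580, M+4 0.1991, M+6 0.3419, M+8 0.2936, M+10 0.1008. Base peak = M+6.
P(M+6) = C(5,3) × 0.368^2 × 0.632^3 = 10 × 0.135424 × 0.25243597 = 0.341859 (base)
P(M+4) = C(5,2) × 0.368^3 × 0.632^2 = 10 × 0.04983603 × 0.399424 = 0.199057
Relative intensity = 0.199057 / 0.341859 × 100 = 58.2

58.2%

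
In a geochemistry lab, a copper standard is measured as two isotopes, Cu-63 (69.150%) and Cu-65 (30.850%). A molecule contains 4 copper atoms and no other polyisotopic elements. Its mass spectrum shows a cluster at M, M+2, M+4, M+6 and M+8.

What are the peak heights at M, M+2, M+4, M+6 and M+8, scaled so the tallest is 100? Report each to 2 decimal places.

56.04 : 100.00 : 66.92 : 19.90 : 2.22

Expanding (0.69150 + 0.30850)^4:
P(M) = 0.69150^4 = 0.228649
P(M+2) = 4 × 0.69150^3 × 0.30850^1 = 0.408030
P(M+4) = 6 × 0.69150^2 × 0.30850^2 = 0.273052
P(M+6) = 4 × 0.69150^1 × 0.30850^3 = 0.081212
P(M+8) = 0.30850^4 = 0.009058
The M+2 peak is largest (0.408030); scaling to 100 gives 56.04 : 100.00 : 66.92 : 19.90 : 2.22.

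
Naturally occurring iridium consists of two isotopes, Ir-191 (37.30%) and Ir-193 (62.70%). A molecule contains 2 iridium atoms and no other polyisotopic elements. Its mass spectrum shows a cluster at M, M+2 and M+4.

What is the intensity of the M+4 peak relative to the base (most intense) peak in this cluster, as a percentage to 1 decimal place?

84.0%

Term probabilities: M 0.1391, M+2 0.4677, M+4 0.3931. Base peak = M+2.
P(M+2) = C(2,1) × 0.3730^1 × 0.6270^1 = 2 × 0.3730 × 0.6270 = 0.467742 (base)
P(M+4) = C(2,2) × 0.3730^0 × 0.6270^2 = 1 × 1.0000 × 0.393129 = 0.393129
Relative intensity = 0.393129 / 0.467742 × 100 = 84.0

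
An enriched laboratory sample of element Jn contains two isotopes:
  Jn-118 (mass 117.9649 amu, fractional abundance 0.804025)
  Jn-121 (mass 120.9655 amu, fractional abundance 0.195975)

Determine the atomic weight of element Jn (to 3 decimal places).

118.553 amu

Weight each isotope mass by its fractional abundance: 0.804025 × 117.9649 + 0.195975 × 120.9655
= 94.84673 + 23.70621 = 118.55294 amu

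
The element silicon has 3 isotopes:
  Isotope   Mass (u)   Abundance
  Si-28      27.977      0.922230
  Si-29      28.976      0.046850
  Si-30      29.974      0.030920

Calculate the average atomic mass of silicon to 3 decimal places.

Weight each isotope mass by its fractional abundance: 0.922230 × 27.977 + 0.046850 × 28.976 + 0.030920 × 29.974
= 25.8012 + 1.3575 + 0.9268 = 28.0855 u

28.086 u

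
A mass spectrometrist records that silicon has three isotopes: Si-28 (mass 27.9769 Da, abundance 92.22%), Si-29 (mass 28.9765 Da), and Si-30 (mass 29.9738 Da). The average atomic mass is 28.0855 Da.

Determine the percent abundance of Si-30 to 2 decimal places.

Let x and y be the fractions of Si-29 and Si-30. Then x + y = 1 − 0.9222 = 0.0778 and 28.9765x + 29.9738y = 28.0855 − 0.9222×27.9769 = 2.28520282.
Substituting: 28.9765x + 29.9738(0.0778 − x) = 2.28520282
(28.9765 − 29.9738)x = -0.04675882  ⇒  x = 0.04689, y = 0.03091
Si-29: 4.69%, Si-30: 3.09%.

3.09%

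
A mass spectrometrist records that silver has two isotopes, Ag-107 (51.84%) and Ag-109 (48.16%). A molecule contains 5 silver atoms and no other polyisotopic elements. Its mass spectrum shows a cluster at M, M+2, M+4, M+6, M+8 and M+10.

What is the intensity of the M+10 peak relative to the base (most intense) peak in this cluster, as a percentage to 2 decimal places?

8.02%

Term probabilities: M 0.0374, M+2 0.1739, M+4 0.3231, M+6 0.3002, M+8 0.1394, M+10 0.0259. Base peak = M+4.
P(M+4) = C(5,2) × 0.5184^3 × 0.4816^2 = 10 × 0.13931407 × 0.23193856 = 0.323123 (base)
P(M+10) = C(5,5) × 0.5184^0 × 0.4816^5 = 1 × 1.0000 × 0.02590791 = 0.025908
Relative intensity = 0.025908 / 0.323123 × 100 = 8.02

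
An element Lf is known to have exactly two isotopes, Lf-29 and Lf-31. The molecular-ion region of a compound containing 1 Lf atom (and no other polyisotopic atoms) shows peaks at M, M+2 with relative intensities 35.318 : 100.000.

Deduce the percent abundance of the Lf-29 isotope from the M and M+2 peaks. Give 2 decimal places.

26.10%

Let p = fractional abundance of Lf-29. I(M+2)/I(M) = [C(1,1)·p^0·(1−p)] / p^1 = 1·(1−p)/p = 100.000/35.318 = 2.8314
(1−p)/p = 2.8314/1 = 2.8314  ⇒  p = 1/(1 + 2.8314) = 0.2610
Lf-29: 26.10%, Lf-31: 73.90%.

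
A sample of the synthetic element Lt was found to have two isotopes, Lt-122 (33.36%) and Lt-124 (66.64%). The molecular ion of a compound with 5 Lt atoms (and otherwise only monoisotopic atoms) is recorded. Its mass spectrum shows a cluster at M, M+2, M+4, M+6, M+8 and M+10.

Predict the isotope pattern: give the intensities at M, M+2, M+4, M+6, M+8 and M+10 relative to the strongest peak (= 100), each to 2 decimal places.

Expanding (0.3336 + 0.6664)^5:
P(M) = 0.3336^5 = 0.004132
P(M+2) = 5 × 0.3336^4 × 0.6664^1 = 0.041268
P(M+4) = 10 × 0.3336^3 × 0.6664^2 = 0.164872
P(M+6) = 10 × 0.3336^2 × 0.6664^3 = 0.329350
P(M+8) = 5 × 0.3336^1 × 0.6664^4 = 0.328955
P(M+10) = 0.6664^5 = 0.131424
The M+6 peak is largest (0.329350); scaling to 100 gives 1.25 : 12.53 : 50.06 : 100.00 : 99.88 : 39.90.

1.25 : 12.53 : 50.06 : 100.00 : 99.88 : 39.90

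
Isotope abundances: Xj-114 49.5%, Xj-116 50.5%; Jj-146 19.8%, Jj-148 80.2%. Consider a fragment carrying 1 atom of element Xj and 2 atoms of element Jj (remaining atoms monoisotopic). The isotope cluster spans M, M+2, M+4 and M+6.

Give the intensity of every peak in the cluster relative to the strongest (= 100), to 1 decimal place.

Element Xj pattern (n=1): 0.4950 : 0.5050
Element Jj pattern (n=2): 0.039204 : 0.317592 : 0.643204
Convolve the two distributions (both contribute in 2-u steps):
  M: 0.4950×0.039204 = 0.019406
  M+2: 0.4950×0.317592 + 0.5050×0.039204 = 0.177006
  M+4: 0.4950×0.643204 + 0.5050×0.317592 = 0.478770
  M+6: 0.5050×0.643204 = 0.324818
Scale to base peak (0.478770) = 100: 4.1 : 37.0 : 100.0 : 67.8

4.1 : 37.0 : 100.0 : 67.8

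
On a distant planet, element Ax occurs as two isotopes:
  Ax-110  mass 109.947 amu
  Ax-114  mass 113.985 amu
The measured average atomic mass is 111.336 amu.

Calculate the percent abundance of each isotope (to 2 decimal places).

Ax-110: 65.60%, Ax-114: 34.40%

Let x be the fractional abundance of Ax-110; then Ax-114 has abundance 1 − x.
109.947·x + 113.985·(1 − x) = 111.336
(109.947 − 113.985)·x = 111.336 − 113.985
x = -2.649 / -4.038 = 0.65602 → 65.60% Ax-110, 34.40% Ax-114.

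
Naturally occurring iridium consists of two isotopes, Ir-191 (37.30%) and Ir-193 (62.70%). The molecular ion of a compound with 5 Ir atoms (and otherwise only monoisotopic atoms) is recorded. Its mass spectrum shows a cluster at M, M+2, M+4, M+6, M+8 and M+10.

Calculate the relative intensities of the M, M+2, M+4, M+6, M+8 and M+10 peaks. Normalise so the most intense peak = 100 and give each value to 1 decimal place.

2.1 : 17.7 : 59.5 : 100.0 : 84.0 : 28.3

Each Ir atom is independently Ir-191 (p = 0.3730) or Ir-193 (q = 0.6270); the cluster is the binomial expansion (p + q)^5.
P(M) = 0.3730^5 = 0.007220
P(M+2) = 5 × 0.3730^4 × 0.6270^1 = 0.060684
P(M+4) = 10 × 0.3730^3 × 0.6270^2 = 0.204015
P(M+6) = 10 × 0.3730^2 × 0.6270^3 = 0.342942
P(M+8) = 5 × 0.3730^1 × 0.6270^4 = 0.288237
P(M+10) = 0.6270^5 = 0.096903
The M+6 peak is largest (0.342942); scaling to 100 gives 2.1 : 17.7 : 59.5 : 100.0 : 84.0 : 28.3.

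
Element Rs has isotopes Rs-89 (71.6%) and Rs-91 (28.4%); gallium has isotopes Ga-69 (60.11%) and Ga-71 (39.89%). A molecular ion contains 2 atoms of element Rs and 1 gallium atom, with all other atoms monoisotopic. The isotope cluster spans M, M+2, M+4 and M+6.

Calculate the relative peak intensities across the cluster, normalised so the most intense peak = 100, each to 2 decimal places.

Element Rs pattern (n=2): 0.512656 : 0.406688 : 0.080656
Gallium pattern (n=1): 0.6011 : 0.3989
Convolve the two distributions (both contribute in 2-u steps):
  M: 0.512656×0.6011 = 0.308158
  M+2: 0.512656×0.3989 + 0.406688×0.6011 = 0.448959
  M+4: 0.406688×0.3989 + 0.080656×0.6011 = 0.210710
  M+6: 0.080656×0.3989 = 0.032174
Scale to base peak (0.448959) = 100: 68.64 : 100.00 : 46.93 : 7.17

68.64 : 100.00 : 46.93 : 7.17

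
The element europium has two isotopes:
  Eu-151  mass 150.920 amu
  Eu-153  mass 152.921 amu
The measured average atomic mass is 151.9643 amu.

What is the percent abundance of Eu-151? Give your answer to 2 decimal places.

Let x be the fractional abundance of Eu-151; then Eu-153 has abundance 1 − x.
150.920·x + 152.921·(1 − x) = 151.9643
(150.920 − 152.921)·x = 151.9643 − 152.921
x = -0.9567 / -2.001 = 0.47811 → 47.81% Eu-151, 52.19% Eu-153.

47.81%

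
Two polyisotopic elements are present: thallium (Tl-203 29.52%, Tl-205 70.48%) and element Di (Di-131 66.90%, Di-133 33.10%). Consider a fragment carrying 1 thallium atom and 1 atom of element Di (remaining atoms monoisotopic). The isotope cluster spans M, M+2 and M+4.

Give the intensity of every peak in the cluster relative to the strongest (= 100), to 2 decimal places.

34.69 : 100.00 : 40.98

Thallium pattern (n=1): 0.2952 : 0.7048
Element Di pattern (n=1): 0.6690 : 0.3310
Convolve the two distributions (both contribute in 2-u steps):
  M: 0.2952×0.6690 = 0.197489
  M+2: 0.2952×0.3310 + 0.7048×0.6690 = 0.569222
  M+4: 0.7048×0.3310 = 0.233289
Scale to base peak (0.569222) = 100: 34.69 : 100.00 : 40.98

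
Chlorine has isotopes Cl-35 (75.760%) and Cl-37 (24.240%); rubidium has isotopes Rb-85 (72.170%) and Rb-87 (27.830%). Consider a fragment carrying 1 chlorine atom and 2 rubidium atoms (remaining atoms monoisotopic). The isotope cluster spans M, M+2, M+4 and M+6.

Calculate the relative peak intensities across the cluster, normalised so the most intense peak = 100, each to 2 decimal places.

Chlorine pattern (n=1): 0.7576 : 0.2424
Rubidium pattern (n=2): 0.52085089 : 0.40169822 : 0.07745089
Convolve the two distributions (both contribute in 2-u steps):
  M: 0.7576×0.52085089 = 0.394597
  M+2: 0.7576×0.40169822 + 0.2424×0.52085089 = 0.430581
  M+4: 0.7576×0.07745089 + 0.2424×0.40169822 = 0.156048
  M+6: 0.2424×0.07745089 = 0.018774
Scale to base peak (0.430581) = 100: 91.64 : 100.00 : 36.24 : 4.36

91.64 : 100.00 : 36.24 : 4.36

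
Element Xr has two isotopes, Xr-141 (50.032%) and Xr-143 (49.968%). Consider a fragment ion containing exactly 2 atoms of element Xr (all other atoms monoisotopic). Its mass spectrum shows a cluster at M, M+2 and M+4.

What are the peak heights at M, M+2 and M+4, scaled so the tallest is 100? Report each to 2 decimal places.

50.06 : 100.00 : 49.94

Each Xr atom is independently Xr-141 (p = 0.50032) or Xr-143 (q = 0.49968); the cluster is the binomial expansion (p + q)^2.
P(M) = 0.50032^2 = 0.250320
P(M+2) = 2 × 0.50032^1 × 0.49968^1 = 0.500000
P(M+4) = 0.49968^2 = 0.249680
The M+2 peak is largest (0.500000); scaling to 100 gives 50.06 : 100.00 : 49.94.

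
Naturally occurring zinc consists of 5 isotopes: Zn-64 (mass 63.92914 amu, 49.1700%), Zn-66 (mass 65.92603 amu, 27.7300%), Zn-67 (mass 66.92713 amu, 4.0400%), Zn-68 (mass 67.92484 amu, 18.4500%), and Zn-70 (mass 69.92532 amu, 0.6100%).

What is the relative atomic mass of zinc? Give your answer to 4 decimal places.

65.3778 amu

The abundance-weighted mean is 0.491700 × 63.92914 + 0.277300 × 65.92603 + 0.040400 × 66.92713 + 0.184500 × 67.92484 + 0.006100 × 69.92532
= 31.433958 + 18.281288 + 2.703856 + 12.532133 + 0.426544 = 65.377779 amu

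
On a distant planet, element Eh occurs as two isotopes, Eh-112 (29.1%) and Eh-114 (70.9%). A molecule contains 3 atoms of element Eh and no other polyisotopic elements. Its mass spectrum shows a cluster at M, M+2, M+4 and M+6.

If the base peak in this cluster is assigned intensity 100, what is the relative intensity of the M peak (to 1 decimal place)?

5.6

(0.291 + 0.709)^3 gives M 0.0246, M+2 0.1801, M+4 0.4388, M+6 0.3564; the largest is M+4.
P(M+4) = C(3,2) × 0.291^1 × 0.709^2 = 3 × 0.2910 × 0.502681 = 0.438841 (base)
P(M) = C(3,0) × 0.291^3 × 0.709^0 = 1 × 0.02464217 × 1.0000 = 0.024642
Relative intensity = 0.024642 / 0.438841 × 100 = 5.6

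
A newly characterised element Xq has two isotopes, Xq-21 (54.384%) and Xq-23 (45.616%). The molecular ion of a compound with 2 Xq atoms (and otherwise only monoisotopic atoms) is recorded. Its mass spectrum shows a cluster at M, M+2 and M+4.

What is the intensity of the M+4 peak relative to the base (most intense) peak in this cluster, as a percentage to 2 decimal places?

41.94%

(0.54384 + 0.45616)^2 gives M 0.2958, M+2 0.4962, M+4 0.2081; the largest is M+2.
P(M+2) = C(2,1) × 0.54384^1 × 0.45616^1 = 2 × 0.54384 × 0.45616 = 0.496156 (base)
P(M+4) = C(2,2) × 0.54384^0 × 0.45616^2 = 1 × 1.0000 × 0.20808195 = 0.208082
Relative intensity = 0.208082 / 0.496156 × 100 = 41.94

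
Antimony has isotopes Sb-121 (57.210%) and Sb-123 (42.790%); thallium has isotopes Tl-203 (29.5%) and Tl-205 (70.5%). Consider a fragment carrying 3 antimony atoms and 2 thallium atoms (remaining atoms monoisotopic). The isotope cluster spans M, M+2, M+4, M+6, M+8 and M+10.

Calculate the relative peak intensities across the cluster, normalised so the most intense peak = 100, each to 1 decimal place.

Antimony pattern (n=3): 0.18724742 : 0.42015297 : 0.3142518 : 0.07834781
Thallium pattern (n=2): 0.087025 : 0.41595 : 0.497025
Convolve the two distributions (both contribute in 2-u steps):
  M: 0.18724742×0.087025 = 0.016295
  M+2: 0.18724742×0.41595 + 0.42015297×0.087025 = 0.114449
  M+4: 0.18724742×0.497025 + 0.42015297×0.41595 + 0.3142518×0.087025 = 0.295177
  M+6: 0.42015297×0.497025 + 0.3142518×0.41595 + 0.07834781×0.087025 = 0.346358
  M+8: 0.3142518×0.497025 + 0.07834781×0.41595 = 0.188780
  M+10: 0.07834781×0.497025 = 0.038941
Scale to base peak (0.346358) = 100: 4.7 : 33.0 : 85.2 : 100.0 : 54.5 : 11.2

4.7 : 33.0 : 85.2 : 100.0 : 54.5 : 11.2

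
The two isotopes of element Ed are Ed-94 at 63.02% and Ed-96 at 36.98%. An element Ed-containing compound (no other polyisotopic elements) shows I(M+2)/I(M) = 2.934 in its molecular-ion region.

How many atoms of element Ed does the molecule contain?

For n independent Ed atoms, I(M+2)/I(M) = n · (abundance Ed-96) / (abundance Ed-94) = n · 0.3698/0.6302.
n = 2.934 × 0.6302/0.3698 = 5.00 ≈ 5

5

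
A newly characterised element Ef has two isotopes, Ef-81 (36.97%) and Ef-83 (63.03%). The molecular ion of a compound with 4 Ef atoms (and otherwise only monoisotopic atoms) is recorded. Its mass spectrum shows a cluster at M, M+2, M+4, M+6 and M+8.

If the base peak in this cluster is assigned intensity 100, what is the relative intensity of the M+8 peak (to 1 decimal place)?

42.6

Term probabilities: M 0.0187, M+2 0.1274, M+4 0.3258, M+6 0.3703, M+8 0.1578. Base peak = M+6.
P(M+6) = C(4,3) × 0.3697^1 × 0.6303^3 = 4 × 0.3697 × 0.25040438 = 0.370298 (base)
P(M+8) = C(4,4) × 0.3697^0 × 0.6303^4 = 1 × 1.0000 × 0.15782988 = 0.157830
Relative intensity = 0.157830 / 0.370298 × 100 = 42.6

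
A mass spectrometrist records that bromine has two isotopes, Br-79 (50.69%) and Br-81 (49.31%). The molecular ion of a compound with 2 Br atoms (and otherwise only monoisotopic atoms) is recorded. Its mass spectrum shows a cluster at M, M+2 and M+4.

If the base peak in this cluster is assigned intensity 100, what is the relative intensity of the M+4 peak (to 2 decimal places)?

Term probabilities: M 0.2569, M+2 0.4999, M+4 0.2431. Base peak = M+2.
P(M+2) = C(2,1) × 0.5069^1 × 0.4931^1 = 2 × 0.5069 × 0.4931 = 0.499905 (base)
P(M+4) = C(2,2) × 0.5069^0 × 0.4931^2 = 1 × 1.0000 × 0.24314761 = 0.243148
Relative intensity = 0.243148 / 0.499905 × 100 = 48.64

48.64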